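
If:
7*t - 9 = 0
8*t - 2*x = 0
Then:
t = 9/7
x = 36/7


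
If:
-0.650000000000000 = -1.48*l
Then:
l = 0.44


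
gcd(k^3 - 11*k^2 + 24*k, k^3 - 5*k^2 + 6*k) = k^2 - 3*k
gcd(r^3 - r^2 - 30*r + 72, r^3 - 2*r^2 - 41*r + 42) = r + 6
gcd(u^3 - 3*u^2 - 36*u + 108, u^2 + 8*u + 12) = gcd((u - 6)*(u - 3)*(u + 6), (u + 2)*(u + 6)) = u + 6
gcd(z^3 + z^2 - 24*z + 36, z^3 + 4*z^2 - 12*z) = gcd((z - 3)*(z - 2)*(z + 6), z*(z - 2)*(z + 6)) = z^2 + 4*z - 12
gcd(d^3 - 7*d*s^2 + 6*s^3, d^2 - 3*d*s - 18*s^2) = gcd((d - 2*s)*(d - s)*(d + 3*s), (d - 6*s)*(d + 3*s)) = d + 3*s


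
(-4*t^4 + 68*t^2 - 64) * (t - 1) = -4*t^5 + 4*t^4 + 68*t^3 - 68*t^2 - 64*t + 64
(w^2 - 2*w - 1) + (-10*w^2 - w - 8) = -9*w^2 - 3*w - 9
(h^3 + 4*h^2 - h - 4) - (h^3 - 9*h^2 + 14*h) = 13*h^2 - 15*h - 4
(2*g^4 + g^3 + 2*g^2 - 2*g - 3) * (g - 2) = 2*g^5 - 3*g^4 - 6*g^2 + g + 6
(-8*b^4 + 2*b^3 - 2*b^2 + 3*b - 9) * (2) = -16*b^4 + 4*b^3 - 4*b^2 + 6*b - 18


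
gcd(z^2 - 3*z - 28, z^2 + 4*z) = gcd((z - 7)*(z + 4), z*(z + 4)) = z + 4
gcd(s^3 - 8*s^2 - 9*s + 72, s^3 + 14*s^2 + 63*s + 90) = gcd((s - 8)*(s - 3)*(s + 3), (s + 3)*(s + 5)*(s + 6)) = s + 3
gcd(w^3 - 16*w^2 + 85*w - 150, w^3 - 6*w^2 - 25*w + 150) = w^2 - 11*w + 30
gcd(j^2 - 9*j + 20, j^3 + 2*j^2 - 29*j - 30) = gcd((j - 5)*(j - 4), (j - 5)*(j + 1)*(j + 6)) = j - 5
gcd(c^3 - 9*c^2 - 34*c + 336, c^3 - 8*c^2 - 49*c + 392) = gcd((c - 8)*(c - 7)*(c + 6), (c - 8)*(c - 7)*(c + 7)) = c^2 - 15*c + 56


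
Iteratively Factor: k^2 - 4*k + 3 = (k - 3)*(k - 1)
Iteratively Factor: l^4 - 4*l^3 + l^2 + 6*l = (l + 1)*(l^3 - 5*l^2 + 6*l) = l*(l + 1)*(l^2 - 5*l + 6) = l*(l - 2)*(l + 1)*(l - 3)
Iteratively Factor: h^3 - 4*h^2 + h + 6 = (h - 2)*(h^2 - 2*h - 3) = (h - 3)*(h - 2)*(h + 1)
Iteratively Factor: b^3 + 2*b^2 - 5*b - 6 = (b + 1)*(b^2 + b - 6) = (b + 1)*(b + 3)*(b - 2)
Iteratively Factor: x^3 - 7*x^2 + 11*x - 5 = (x - 5)*(x^2 - 2*x + 1) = (x - 5)*(x - 1)*(x - 1)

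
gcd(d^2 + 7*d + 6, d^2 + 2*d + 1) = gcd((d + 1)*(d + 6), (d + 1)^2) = d + 1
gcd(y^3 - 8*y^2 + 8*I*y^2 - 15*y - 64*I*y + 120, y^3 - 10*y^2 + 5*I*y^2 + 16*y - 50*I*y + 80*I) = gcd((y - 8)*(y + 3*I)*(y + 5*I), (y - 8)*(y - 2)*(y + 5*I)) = y^2 + y*(-8 + 5*I) - 40*I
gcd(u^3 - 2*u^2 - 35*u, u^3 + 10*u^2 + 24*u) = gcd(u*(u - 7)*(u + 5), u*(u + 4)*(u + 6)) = u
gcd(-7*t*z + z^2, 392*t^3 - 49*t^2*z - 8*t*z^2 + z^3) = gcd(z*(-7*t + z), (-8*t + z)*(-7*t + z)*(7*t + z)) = -7*t + z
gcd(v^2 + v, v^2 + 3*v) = v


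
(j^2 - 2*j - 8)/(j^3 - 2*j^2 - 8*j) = 1/j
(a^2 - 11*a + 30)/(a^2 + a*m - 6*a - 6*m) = (a - 5)/(a + m)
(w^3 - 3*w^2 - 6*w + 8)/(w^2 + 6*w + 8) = (w^2 - 5*w + 4)/(w + 4)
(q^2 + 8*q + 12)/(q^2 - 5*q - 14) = (q + 6)/(q - 7)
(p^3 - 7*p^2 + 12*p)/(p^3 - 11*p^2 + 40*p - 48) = p/(p - 4)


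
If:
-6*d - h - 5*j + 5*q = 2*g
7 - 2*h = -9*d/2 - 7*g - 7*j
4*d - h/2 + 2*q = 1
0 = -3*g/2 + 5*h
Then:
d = 142/809 - 494*q/809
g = -7160*q/2427 - 4820/2427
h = -716*q/809 - 482/809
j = 7499*q/2427 + 1706/2427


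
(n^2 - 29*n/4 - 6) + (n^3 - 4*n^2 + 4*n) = n^3 - 3*n^2 - 13*n/4 - 6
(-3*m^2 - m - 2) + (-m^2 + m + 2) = -4*m^2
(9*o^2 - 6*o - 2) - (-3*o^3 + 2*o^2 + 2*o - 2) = 3*o^3 + 7*o^2 - 8*o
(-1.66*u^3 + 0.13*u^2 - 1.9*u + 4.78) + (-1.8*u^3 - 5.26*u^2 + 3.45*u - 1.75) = -3.46*u^3 - 5.13*u^2 + 1.55*u + 3.03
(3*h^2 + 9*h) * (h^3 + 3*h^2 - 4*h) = 3*h^5 + 18*h^4 + 15*h^3 - 36*h^2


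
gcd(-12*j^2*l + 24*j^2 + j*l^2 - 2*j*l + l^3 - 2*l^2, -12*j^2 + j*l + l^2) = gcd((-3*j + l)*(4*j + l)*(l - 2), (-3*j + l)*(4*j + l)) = 12*j^2 - j*l - l^2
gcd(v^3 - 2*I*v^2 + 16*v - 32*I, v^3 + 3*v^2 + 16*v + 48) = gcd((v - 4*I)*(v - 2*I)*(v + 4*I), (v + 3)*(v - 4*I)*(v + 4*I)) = v^2 + 16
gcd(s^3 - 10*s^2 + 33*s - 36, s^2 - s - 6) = s - 3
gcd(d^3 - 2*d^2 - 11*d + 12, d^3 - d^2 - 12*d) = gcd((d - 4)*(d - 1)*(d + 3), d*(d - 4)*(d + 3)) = d^2 - d - 12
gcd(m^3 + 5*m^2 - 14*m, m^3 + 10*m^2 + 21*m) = m^2 + 7*m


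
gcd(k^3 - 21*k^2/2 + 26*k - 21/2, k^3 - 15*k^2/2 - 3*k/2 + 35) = k - 7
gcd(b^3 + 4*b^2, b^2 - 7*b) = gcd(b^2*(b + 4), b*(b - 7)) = b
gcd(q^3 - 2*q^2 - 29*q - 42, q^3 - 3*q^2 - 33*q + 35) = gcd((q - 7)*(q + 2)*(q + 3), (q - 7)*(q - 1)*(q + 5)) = q - 7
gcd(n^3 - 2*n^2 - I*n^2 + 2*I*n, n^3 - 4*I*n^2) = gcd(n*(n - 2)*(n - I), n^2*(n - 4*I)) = n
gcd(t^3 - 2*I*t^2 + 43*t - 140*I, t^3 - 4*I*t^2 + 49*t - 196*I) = t^2 + 3*I*t + 28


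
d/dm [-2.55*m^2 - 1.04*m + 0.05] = -5.1*m - 1.04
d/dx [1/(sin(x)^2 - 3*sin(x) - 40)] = (3 - 2*sin(x))*cos(x)/((sin(x) - 8)^2*(sin(x) + 5)^2)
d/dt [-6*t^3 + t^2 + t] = -18*t^2 + 2*t + 1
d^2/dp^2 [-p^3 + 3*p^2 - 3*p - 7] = 6 - 6*p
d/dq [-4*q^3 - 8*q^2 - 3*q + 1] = -12*q^2 - 16*q - 3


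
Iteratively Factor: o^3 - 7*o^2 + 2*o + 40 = (o - 5)*(o^2 - 2*o - 8) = (o - 5)*(o + 2)*(o - 4)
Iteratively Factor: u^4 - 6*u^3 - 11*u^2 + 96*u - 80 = (u - 4)*(u^3 - 2*u^2 - 19*u + 20) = (u - 4)*(u + 4)*(u^2 - 6*u + 5) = (u - 5)*(u - 4)*(u + 4)*(u - 1)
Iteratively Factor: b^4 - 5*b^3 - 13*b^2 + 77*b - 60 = (b + 4)*(b^3 - 9*b^2 + 23*b - 15) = (b - 1)*(b + 4)*(b^2 - 8*b + 15) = (b - 3)*(b - 1)*(b + 4)*(b - 5)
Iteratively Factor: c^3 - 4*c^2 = (c - 4)*(c^2) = c*(c - 4)*(c)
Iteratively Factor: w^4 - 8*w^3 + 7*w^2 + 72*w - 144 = (w - 4)*(w^3 - 4*w^2 - 9*w + 36) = (w - 4)^2*(w^2 - 9) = (w - 4)^2*(w - 3)*(w + 3)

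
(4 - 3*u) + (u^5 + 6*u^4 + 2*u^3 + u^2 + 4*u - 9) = u^5 + 6*u^4 + 2*u^3 + u^2 + u - 5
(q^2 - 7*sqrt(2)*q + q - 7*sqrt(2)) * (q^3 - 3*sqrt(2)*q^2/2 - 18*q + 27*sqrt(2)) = q^5 - 17*sqrt(2)*q^4/2 + q^4 - 17*sqrt(2)*q^3/2 + 3*q^3 + 3*q^2 + 153*sqrt(2)*q^2 - 378*q + 153*sqrt(2)*q - 378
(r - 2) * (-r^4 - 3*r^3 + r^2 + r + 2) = -r^5 - r^4 + 7*r^3 - r^2 - 4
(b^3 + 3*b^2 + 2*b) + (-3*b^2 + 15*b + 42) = b^3 + 17*b + 42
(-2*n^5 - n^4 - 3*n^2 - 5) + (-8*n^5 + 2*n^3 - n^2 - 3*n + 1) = -10*n^5 - n^4 + 2*n^3 - 4*n^2 - 3*n - 4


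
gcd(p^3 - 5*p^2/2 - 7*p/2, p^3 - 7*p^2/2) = p^2 - 7*p/2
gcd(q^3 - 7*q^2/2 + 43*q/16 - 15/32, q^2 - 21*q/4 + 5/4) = q - 1/4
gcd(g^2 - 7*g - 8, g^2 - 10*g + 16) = g - 8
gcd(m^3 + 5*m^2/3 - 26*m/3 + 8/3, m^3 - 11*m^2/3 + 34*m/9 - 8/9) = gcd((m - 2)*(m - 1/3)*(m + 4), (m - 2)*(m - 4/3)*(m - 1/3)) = m^2 - 7*m/3 + 2/3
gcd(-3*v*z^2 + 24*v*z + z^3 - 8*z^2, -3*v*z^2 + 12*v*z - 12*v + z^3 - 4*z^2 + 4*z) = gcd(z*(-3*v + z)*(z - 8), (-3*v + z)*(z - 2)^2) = -3*v + z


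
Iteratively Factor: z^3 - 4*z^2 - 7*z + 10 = (z + 2)*(z^2 - 6*z + 5) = (z - 5)*(z + 2)*(z - 1)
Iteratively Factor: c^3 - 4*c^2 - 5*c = (c + 1)*(c^2 - 5*c) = (c - 5)*(c + 1)*(c)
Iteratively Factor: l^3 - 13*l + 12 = (l + 4)*(l^2 - 4*l + 3) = (l - 1)*(l + 4)*(l - 3)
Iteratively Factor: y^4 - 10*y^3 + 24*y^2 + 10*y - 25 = (y + 1)*(y^3 - 11*y^2 + 35*y - 25) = (y - 5)*(y + 1)*(y^2 - 6*y + 5) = (y - 5)*(y - 1)*(y + 1)*(y - 5)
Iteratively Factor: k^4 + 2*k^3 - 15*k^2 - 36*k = (k + 3)*(k^3 - k^2 - 12*k) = (k - 4)*(k + 3)*(k^2 + 3*k) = k*(k - 4)*(k + 3)*(k + 3)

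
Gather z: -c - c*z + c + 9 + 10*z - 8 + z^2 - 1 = z^2 + z*(10 - c)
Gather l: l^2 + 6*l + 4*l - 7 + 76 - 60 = l^2 + 10*l + 9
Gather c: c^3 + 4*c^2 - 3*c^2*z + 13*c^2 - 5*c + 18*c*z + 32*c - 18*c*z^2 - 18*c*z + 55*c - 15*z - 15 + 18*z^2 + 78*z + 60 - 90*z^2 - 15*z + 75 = c^3 + c^2*(17 - 3*z) + c*(82 - 18*z^2) - 72*z^2 + 48*z + 120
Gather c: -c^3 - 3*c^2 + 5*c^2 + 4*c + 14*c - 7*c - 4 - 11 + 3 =-c^3 + 2*c^2 + 11*c - 12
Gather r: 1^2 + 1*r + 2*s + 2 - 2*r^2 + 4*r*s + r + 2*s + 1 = -2*r^2 + r*(4*s + 2) + 4*s + 4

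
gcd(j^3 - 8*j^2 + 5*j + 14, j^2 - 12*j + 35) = j - 7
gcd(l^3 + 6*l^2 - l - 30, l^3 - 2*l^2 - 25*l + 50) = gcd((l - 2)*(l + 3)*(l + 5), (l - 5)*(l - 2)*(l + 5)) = l^2 + 3*l - 10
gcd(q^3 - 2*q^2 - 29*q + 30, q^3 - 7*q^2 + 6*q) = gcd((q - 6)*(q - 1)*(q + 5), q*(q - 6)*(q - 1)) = q^2 - 7*q + 6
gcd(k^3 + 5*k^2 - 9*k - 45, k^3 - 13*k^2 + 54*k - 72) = k - 3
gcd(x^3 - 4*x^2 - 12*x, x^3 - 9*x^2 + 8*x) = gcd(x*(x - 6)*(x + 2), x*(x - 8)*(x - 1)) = x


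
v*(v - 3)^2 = v^3 - 6*v^2 + 9*v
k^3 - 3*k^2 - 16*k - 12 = (k - 6)*(k + 1)*(k + 2)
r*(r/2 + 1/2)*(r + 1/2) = r^3/2 + 3*r^2/4 + r/4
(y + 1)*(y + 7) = y^2 + 8*y + 7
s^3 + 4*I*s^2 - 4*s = s*(s + 2*I)^2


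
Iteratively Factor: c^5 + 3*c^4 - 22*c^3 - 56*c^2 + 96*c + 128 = (c - 4)*(c^4 + 7*c^3 + 6*c^2 - 32*c - 32) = (c - 4)*(c + 1)*(c^3 + 6*c^2 - 32) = (c - 4)*(c - 2)*(c + 1)*(c^2 + 8*c + 16) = (c - 4)*(c - 2)*(c + 1)*(c + 4)*(c + 4)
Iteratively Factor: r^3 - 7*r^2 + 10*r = (r - 2)*(r^2 - 5*r) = (r - 5)*(r - 2)*(r)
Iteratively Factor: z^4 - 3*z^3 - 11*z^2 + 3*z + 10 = (z + 2)*(z^3 - 5*z^2 - z + 5) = (z + 1)*(z + 2)*(z^2 - 6*z + 5) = (z - 1)*(z + 1)*(z + 2)*(z - 5)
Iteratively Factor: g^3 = (g)*(g^2) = g^2*(g)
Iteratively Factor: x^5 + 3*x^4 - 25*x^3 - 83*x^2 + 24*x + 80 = (x + 4)*(x^4 - x^3 - 21*x^2 + x + 20) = (x + 4)^2*(x^3 - 5*x^2 - x + 5) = (x - 1)*(x + 4)^2*(x^2 - 4*x - 5) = (x - 1)*(x + 1)*(x + 4)^2*(x - 5)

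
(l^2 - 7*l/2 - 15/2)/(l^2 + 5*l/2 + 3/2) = (l - 5)/(l + 1)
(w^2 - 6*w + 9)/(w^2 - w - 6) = (w - 3)/(w + 2)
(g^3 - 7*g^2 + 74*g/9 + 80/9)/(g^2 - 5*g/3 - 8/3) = (3*g^2 - 13*g - 10)/(3*(g + 1))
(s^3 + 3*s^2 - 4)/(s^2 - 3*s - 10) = (s^2 + s - 2)/(s - 5)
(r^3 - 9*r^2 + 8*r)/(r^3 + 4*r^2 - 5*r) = (r - 8)/(r + 5)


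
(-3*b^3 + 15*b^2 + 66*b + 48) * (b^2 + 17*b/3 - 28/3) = -3*b^5 - 2*b^4 + 179*b^3 + 282*b^2 - 344*b - 448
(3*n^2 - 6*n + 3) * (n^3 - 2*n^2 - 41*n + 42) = 3*n^5 - 12*n^4 - 108*n^3 + 366*n^2 - 375*n + 126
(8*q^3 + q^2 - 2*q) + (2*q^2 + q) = 8*q^3 + 3*q^2 - q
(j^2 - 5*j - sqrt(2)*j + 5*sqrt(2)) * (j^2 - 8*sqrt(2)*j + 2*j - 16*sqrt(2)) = j^4 - 9*sqrt(2)*j^3 - 3*j^3 + 6*j^2 + 27*sqrt(2)*j^2 - 48*j + 90*sqrt(2)*j - 160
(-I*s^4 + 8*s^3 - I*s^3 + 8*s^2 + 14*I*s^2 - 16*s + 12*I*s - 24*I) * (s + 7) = -I*s^5 + 8*s^4 - 8*I*s^4 + 64*s^3 + 7*I*s^3 + 40*s^2 + 110*I*s^2 - 112*s + 60*I*s - 168*I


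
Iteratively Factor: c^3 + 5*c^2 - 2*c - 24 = (c + 4)*(c^2 + c - 6) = (c + 3)*(c + 4)*(c - 2)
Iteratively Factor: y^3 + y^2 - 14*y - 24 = (y + 2)*(y^2 - y - 12) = (y + 2)*(y + 3)*(y - 4)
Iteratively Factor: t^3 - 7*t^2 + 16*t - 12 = (t - 3)*(t^2 - 4*t + 4) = (t - 3)*(t - 2)*(t - 2)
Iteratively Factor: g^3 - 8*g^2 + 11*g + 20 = (g - 4)*(g^2 - 4*g - 5) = (g - 4)*(g + 1)*(g - 5)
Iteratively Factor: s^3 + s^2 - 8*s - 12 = (s + 2)*(s^2 - s - 6) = (s - 3)*(s + 2)*(s + 2)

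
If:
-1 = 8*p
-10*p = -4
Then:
No Solution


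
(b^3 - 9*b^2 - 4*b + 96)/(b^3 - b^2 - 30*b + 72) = (b^2 - 5*b - 24)/(b^2 + 3*b - 18)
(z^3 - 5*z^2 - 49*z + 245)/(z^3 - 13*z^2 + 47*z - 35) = (z + 7)/(z - 1)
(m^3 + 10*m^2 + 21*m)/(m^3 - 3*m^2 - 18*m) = (m + 7)/(m - 6)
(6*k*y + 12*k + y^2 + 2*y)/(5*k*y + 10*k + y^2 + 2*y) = (6*k + y)/(5*k + y)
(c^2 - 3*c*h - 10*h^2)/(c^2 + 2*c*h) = (c - 5*h)/c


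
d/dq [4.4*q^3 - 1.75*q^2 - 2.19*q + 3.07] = 13.2*q^2 - 3.5*q - 2.19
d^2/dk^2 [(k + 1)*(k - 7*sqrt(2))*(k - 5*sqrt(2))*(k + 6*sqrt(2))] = 12*k^2 - 36*sqrt(2)*k + 6*k - 148 - 12*sqrt(2)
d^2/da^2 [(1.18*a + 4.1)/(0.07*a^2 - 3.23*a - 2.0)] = ((7.0488 - 0.4956*a)*(-0.07*a^2 + 3.23*a + 2.0) - (0.14*a - 3.23)*(0.28*a - 6.46)*(1.18*a + 4.1))/(-0.07*a^2 + 3.23*a + 2.0)^3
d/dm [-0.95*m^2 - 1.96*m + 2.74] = -1.9*m - 1.96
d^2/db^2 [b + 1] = 0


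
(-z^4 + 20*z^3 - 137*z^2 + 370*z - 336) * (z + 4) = -z^5 + 16*z^4 - 57*z^3 - 178*z^2 + 1144*z - 1344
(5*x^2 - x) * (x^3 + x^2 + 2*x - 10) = 5*x^5 + 4*x^4 + 9*x^3 - 52*x^2 + 10*x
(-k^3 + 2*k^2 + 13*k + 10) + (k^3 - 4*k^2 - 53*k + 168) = -2*k^2 - 40*k + 178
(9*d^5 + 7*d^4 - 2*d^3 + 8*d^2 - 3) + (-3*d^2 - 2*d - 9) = 9*d^5 + 7*d^4 - 2*d^3 + 5*d^2 - 2*d - 12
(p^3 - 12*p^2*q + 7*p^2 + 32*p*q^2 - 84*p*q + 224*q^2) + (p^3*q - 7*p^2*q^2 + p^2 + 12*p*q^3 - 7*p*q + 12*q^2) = p^3*q + p^3 - 7*p^2*q^2 - 12*p^2*q + 8*p^2 + 12*p*q^3 + 32*p*q^2 - 91*p*q + 236*q^2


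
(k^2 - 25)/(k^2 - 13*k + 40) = (k + 5)/(k - 8)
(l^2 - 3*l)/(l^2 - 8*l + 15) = l/(l - 5)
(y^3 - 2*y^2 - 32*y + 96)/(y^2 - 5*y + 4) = (y^2 + 2*y - 24)/(y - 1)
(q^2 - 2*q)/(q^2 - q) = (q - 2)/(q - 1)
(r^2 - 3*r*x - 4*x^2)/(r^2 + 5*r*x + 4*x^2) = (r - 4*x)/(r + 4*x)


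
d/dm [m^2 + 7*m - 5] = 2*m + 7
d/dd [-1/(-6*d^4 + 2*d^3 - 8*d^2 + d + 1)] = (-24*d^3 + 6*d^2 - 16*d + 1)/(-6*d^4 + 2*d^3 - 8*d^2 + d + 1)^2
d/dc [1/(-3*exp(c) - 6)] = exp(c)/(3*(exp(c) + 2)^2)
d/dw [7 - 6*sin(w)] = -6*cos(w)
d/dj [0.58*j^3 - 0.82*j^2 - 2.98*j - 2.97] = 1.74*j^2 - 1.64*j - 2.98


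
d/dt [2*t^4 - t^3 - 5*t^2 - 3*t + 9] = 8*t^3 - 3*t^2 - 10*t - 3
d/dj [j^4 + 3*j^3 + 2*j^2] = j*(4*j^2 + 9*j + 4)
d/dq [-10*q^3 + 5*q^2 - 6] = 10*q*(1 - 3*q)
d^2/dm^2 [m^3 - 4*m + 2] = 6*m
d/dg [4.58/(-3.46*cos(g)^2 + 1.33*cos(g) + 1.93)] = (6.0914 - 31.6936*cos(g))*sin(g)/(-3.46*cos(g)^2 + 1.33*cos(g) + 1.93)^2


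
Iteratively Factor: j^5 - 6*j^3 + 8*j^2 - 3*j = (j + 3)*(j^4 - 3*j^3 + 3*j^2 - j) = j*(j + 3)*(j^3 - 3*j^2 + 3*j - 1) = j*(j - 1)*(j + 3)*(j^2 - 2*j + 1) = j*(j - 1)^2*(j + 3)*(j - 1)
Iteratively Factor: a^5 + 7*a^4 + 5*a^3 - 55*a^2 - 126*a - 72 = (a + 3)*(a^4 + 4*a^3 - 7*a^2 - 34*a - 24) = (a + 3)*(a + 4)*(a^3 - 7*a - 6) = (a + 1)*(a + 3)*(a + 4)*(a^2 - a - 6) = (a + 1)*(a + 2)*(a + 3)*(a + 4)*(a - 3)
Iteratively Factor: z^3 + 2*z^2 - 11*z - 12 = (z + 1)*(z^2 + z - 12) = (z + 1)*(z + 4)*(z - 3)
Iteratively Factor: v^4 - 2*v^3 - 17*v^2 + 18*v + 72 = (v + 3)*(v^3 - 5*v^2 - 2*v + 24) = (v + 2)*(v + 3)*(v^2 - 7*v + 12) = (v - 3)*(v + 2)*(v + 3)*(v - 4)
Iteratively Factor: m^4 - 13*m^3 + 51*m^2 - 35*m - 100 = (m - 5)*(m^3 - 8*m^2 + 11*m + 20) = (m - 5)*(m - 4)*(m^2 - 4*m - 5) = (m - 5)*(m - 4)*(m + 1)*(m - 5)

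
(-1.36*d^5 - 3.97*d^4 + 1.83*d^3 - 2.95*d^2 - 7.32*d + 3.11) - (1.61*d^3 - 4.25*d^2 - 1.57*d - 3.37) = -1.36*d^5 - 3.97*d^4 + 0.22*d^3 + 1.3*d^2 - 5.75*d + 6.48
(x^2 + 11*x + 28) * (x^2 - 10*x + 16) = x^4 + x^3 - 66*x^2 - 104*x + 448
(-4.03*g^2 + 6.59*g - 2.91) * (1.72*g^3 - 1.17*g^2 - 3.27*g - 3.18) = -6.9316*g^5 + 16.0499*g^4 + 0.462600000000002*g^3 - 5.32919999999999*g^2 - 11.4405*g + 9.2538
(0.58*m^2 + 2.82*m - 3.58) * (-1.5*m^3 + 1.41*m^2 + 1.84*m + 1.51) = -0.87*m^5 - 3.4122*m^4 + 10.4134*m^3 + 1.0168*m^2 - 2.329*m - 5.4058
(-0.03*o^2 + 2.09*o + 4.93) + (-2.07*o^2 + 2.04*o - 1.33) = -2.1*o^2 + 4.13*o + 3.6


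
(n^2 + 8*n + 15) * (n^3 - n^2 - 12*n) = n^5 + 7*n^4 - 5*n^3 - 111*n^2 - 180*n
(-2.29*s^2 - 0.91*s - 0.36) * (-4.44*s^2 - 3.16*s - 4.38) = 10.1676*s^4 + 11.2768*s^3 + 14.5042*s^2 + 5.1234*s + 1.5768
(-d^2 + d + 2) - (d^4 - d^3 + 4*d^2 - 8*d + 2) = -d^4 + d^3 - 5*d^2 + 9*d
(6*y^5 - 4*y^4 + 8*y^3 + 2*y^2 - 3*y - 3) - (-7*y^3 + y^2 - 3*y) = 6*y^5 - 4*y^4 + 15*y^3 + y^2 - 3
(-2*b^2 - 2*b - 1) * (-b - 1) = 2*b^3 + 4*b^2 + 3*b + 1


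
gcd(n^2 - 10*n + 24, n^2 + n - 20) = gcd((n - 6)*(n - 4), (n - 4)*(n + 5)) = n - 4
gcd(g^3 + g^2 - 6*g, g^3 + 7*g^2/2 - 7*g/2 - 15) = g^2 + g - 6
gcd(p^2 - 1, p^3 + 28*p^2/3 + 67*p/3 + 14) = p + 1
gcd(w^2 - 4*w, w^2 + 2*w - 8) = 1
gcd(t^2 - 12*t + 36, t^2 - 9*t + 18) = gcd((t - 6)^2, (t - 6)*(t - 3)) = t - 6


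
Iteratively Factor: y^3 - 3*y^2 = (y - 3)*(y^2) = y*(y - 3)*(y)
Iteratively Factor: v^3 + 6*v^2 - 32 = (v - 2)*(v^2 + 8*v + 16) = (v - 2)*(v + 4)*(v + 4)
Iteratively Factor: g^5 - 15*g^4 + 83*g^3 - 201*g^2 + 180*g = (g - 3)*(g^4 - 12*g^3 + 47*g^2 - 60*g) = (g - 5)*(g - 3)*(g^3 - 7*g^2 + 12*g) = (g - 5)*(g - 4)*(g - 3)*(g^2 - 3*g) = g*(g - 5)*(g - 4)*(g - 3)*(g - 3)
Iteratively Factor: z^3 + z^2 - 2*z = (z + 2)*(z^2 - z) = z*(z + 2)*(z - 1)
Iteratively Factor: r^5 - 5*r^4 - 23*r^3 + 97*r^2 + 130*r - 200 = (r - 5)*(r^4 - 23*r^2 - 18*r + 40) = (r - 5)*(r + 4)*(r^3 - 4*r^2 - 7*r + 10) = (r - 5)*(r + 2)*(r + 4)*(r^2 - 6*r + 5) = (r - 5)^2*(r + 2)*(r + 4)*(r - 1)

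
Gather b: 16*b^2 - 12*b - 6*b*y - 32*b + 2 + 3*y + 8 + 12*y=16*b^2 + b*(-6*y - 44) + 15*y + 10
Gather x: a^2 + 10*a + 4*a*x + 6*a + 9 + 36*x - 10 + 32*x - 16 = a^2 + 16*a + x*(4*a + 68) - 17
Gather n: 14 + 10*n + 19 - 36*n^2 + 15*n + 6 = -36*n^2 + 25*n + 39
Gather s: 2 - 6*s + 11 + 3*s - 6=7 - 3*s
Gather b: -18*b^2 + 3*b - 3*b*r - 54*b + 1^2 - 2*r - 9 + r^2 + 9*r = -18*b^2 + b*(-3*r - 51) + r^2 + 7*r - 8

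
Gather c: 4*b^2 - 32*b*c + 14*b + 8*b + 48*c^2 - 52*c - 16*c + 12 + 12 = 4*b^2 + 22*b + 48*c^2 + c*(-32*b - 68) + 24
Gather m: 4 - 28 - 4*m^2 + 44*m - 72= -4*m^2 + 44*m - 96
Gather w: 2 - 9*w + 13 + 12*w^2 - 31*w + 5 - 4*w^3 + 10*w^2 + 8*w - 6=-4*w^3 + 22*w^2 - 32*w + 14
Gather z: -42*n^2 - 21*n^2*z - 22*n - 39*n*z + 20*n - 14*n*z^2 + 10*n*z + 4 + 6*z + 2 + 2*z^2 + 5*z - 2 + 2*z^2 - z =-42*n^2 - 2*n + z^2*(4 - 14*n) + z*(-21*n^2 - 29*n + 10) + 4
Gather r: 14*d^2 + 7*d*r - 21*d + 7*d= 14*d^2 + 7*d*r - 14*d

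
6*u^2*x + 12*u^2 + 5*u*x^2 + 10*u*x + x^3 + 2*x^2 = (2*u + x)*(3*u + x)*(x + 2)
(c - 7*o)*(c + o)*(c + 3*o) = c^3 - 3*c^2*o - 25*c*o^2 - 21*o^3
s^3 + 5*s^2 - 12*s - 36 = (s - 3)*(s + 2)*(s + 6)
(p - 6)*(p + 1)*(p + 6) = p^3 + p^2 - 36*p - 36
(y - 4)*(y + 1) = y^2 - 3*y - 4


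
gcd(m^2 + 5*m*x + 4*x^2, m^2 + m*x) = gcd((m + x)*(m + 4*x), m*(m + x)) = m + x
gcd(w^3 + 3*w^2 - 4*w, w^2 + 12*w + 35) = 1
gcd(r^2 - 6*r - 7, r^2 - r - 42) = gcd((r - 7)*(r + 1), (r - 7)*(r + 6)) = r - 7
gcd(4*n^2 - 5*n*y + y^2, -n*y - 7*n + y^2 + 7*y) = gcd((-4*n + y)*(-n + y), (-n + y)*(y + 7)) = -n + y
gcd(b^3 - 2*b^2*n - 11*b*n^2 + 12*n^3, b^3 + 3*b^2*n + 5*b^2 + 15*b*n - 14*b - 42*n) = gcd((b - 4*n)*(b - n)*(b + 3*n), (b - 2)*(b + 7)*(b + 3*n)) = b + 3*n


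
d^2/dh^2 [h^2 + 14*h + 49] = 2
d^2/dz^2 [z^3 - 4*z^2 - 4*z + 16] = 6*z - 8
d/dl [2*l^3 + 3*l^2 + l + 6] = 6*l^2 + 6*l + 1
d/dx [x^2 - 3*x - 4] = 2*x - 3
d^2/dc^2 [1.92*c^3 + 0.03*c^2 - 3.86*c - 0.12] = 11.52*c + 0.06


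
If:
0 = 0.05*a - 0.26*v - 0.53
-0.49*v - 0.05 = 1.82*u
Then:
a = 5.2*v + 10.6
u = -0.269230769230769*v - 0.0274725274725275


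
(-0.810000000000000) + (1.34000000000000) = 0.530000000000000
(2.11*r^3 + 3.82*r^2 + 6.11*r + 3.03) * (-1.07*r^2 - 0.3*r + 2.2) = -2.2577*r^5 - 4.7204*r^4 - 3.0417*r^3 + 3.3289*r^2 + 12.533*r + 6.666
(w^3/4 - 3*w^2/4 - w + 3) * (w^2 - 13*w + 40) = w^5/4 - 4*w^4 + 75*w^3/4 - 14*w^2 - 79*w + 120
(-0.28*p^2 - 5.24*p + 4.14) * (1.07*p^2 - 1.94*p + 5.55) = -0.2996*p^4 - 5.0636*p^3 + 13.0414*p^2 - 37.1136*p + 22.977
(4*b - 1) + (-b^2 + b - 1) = -b^2 + 5*b - 2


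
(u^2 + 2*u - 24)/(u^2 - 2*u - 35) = (-u^2 - 2*u + 24)/(-u^2 + 2*u + 35)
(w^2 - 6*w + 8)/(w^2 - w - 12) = (w - 2)/(w + 3)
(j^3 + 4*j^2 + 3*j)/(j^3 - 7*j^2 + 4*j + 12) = j*(j + 3)/(j^2 - 8*j + 12)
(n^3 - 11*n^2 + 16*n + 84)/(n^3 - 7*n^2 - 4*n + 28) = (n - 6)/(n - 2)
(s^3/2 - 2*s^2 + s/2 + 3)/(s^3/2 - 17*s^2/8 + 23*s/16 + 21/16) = 8*(s^2 - s - 2)/(8*s^2 - 10*s - 7)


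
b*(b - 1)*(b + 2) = b^3 + b^2 - 2*b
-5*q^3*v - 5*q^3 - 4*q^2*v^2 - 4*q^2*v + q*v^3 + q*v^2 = (-5*q + v)*(q + v)*(q*v + q)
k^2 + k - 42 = (k - 6)*(k + 7)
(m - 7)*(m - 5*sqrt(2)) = m^2 - 5*sqrt(2)*m - 7*m + 35*sqrt(2)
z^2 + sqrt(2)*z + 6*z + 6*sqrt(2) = (z + 6)*(z + sqrt(2))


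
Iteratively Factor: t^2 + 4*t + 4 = (t + 2)*(t + 2)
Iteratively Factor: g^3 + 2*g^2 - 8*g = (g + 4)*(g^2 - 2*g) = g*(g + 4)*(g - 2)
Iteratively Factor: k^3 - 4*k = (k - 2)*(k^2 + 2*k) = k*(k - 2)*(k + 2)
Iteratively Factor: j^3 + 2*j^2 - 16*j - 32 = (j + 2)*(j^2 - 16) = (j - 4)*(j + 2)*(j + 4)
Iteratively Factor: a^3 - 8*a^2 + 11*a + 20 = (a + 1)*(a^2 - 9*a + 20) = (a - 5)*(a + 1)*(a - 4)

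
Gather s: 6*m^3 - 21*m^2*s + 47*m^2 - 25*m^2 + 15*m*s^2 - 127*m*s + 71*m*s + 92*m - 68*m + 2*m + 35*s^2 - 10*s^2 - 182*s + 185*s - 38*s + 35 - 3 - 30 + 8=6*m^3 + 22*m^2 + 26*m + s^2*(15*m + 25) + s*(-21*m^2 - 56*m - 35) + 10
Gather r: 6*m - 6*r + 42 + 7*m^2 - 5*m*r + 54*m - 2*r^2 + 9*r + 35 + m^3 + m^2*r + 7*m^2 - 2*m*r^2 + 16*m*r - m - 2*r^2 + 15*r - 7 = m^3 + 14*m^2 + 59*m + r^2*(-2*m - 4) + r*(m^2 + 11*m + 18) + 70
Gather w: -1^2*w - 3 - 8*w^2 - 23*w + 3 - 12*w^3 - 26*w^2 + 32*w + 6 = -12*w^3 - 34*w^2 + 8*w + 6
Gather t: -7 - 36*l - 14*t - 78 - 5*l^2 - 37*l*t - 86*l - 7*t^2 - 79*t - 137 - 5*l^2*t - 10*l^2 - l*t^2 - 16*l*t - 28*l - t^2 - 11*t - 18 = -15*l^2 - 150*l + t^2*(-l - 8) + t*(-5*l^2 - 53*l - 104) - 240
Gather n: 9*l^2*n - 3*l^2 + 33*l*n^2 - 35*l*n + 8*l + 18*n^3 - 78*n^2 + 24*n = -3*l^2 + 8*l + 18*n^3 + n^2*(33*l - 78) + n*(9*l^2 - 35*l + 24)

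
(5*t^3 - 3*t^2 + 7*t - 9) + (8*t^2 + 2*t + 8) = 5*t^3 + 5*t^2 + 9*t - 1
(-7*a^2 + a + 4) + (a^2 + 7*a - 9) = -6*a^2 + 8*a - 5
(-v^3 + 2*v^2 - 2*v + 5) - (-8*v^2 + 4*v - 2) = -v^3 + 10*v^2 - 6*v + 7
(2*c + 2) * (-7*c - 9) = -14*c^2 - 32*c - 18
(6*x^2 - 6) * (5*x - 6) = 30*x^3 - 36*x^2 - 30*x + 36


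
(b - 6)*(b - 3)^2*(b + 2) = b^4 - 10*b^3 + 21*b^2 + 36*b - 108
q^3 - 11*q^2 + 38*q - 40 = (q - 5)*(q - 4)*(q - 2)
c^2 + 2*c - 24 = (c - 4)*(c + 6)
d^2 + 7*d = d*(d + 7)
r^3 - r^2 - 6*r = r*(r - 3)*(r + 2)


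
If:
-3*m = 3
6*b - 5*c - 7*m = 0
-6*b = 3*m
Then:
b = 1/2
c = 2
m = -1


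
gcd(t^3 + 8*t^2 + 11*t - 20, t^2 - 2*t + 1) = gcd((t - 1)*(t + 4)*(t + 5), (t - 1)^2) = t - 1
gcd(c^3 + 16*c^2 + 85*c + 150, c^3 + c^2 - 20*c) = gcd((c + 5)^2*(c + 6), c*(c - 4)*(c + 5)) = c + 5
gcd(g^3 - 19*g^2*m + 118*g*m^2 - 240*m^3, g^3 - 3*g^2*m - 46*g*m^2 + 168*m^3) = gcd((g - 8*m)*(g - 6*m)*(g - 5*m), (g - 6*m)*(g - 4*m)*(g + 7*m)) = g - 6*m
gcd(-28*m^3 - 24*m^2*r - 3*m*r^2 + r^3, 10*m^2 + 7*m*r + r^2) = 2*m + r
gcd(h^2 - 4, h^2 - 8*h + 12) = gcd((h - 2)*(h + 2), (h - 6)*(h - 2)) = h - 2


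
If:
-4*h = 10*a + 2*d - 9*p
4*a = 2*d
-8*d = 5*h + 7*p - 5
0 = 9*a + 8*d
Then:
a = 0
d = 0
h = 45/73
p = 20/73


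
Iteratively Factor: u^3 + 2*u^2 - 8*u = (u)*(u^2 + 2*u - 8) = u*(u - 2)*(u + 4)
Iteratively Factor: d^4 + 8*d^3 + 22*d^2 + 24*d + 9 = (d + 3)*(d^3 + 5*d^2 + 7*d + 3) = (d + 1)*(d + 3)*(d^2 + 4*d + 3) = (d + 1)*(d + 3)^2*(d + 1)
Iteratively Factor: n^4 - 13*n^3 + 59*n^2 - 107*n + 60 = (n - 5)*(n^3 - 8*n^2 + 19*n - 12) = (n - 5)*(n - 1)*(n^2 - 7*n + 12) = (n - 5)*(n - 3)*(n - 1)*(n - 4)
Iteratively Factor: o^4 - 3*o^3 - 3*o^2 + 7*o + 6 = (o - 3)*(o^3 - 3*o - 2) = (o - 3)*(o + 1)*(o^2 - o - 2) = (o - 3)*(o + 1)^2*(o - 2)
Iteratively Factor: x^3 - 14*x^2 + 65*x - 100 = (x - 5)*(x^2 - 9*x + 20) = (x - 5)^2*(x - 4)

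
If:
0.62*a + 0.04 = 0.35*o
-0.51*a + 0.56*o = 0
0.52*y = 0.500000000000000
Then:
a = -0.13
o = -0.12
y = 0.96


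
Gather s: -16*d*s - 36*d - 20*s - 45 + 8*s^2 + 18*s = -36*d + 8*s^2 + s*(-16*d - 2) - 45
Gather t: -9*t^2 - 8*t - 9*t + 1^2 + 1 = -9*t^2 - 17*t + 2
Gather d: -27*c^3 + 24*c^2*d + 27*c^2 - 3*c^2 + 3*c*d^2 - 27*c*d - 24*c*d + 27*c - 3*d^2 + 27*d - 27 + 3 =-27*c^3 + 24*c^2 + 27*c + d^2*(3*c - 3) + d*(24*c^2 - 51*c + 27) - 24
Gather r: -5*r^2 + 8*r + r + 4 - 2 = -5*r^2 + 9*r + 2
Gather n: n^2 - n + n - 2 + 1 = n^2 - 1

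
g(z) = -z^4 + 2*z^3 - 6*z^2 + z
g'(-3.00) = 199.00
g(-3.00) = -192.00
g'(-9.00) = 3511.00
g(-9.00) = -8514.00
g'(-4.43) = 519.66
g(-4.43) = -681.19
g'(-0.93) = 20.57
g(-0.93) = -8.48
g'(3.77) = -173.29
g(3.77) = -176.35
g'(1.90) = -27.58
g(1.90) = -19.07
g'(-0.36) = 6.28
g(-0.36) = -1.25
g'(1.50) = -17.00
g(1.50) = -10.31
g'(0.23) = -1.49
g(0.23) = -0.07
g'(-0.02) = 1.24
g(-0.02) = -0.02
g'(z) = -4*z^3 + 6*z^2 - 12*z + 1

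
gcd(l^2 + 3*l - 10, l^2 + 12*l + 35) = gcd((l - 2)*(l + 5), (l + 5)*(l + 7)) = l + 5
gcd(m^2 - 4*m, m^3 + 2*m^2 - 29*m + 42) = 1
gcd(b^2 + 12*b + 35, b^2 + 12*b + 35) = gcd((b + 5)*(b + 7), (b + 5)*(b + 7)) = b^2 + 12*b + 35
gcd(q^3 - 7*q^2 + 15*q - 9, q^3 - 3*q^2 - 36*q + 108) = q - 3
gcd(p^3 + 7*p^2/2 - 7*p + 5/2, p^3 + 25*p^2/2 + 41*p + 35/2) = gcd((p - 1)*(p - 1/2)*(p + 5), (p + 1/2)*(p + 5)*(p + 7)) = p + 5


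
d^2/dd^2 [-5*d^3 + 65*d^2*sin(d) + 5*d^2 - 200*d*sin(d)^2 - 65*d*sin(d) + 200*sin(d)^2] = -65*d^2*sin(d) + 65*d*sin(d) + 260*d*cos(d) - 400*d*cos(2*d) - 30*d - 130*sqrt(2)*cos(d + pi/4) + 400*sqrt(2)*cos(2*d + pi/4) + 10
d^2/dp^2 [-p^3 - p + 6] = -6*p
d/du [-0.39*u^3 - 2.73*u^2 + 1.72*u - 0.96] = -1.17*u^2 - 5.46*u + 1.72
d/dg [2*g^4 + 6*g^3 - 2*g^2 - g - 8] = 8*g^3 + 18*g^2 - 4*g - 1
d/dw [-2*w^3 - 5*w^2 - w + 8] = -6*w^2 - 10*w - 1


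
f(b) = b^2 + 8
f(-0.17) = 8.03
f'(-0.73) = -1.46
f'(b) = 2*b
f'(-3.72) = -7.44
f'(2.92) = 5.84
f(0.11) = 8.01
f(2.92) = 16.53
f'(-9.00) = -18.00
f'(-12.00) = -24.00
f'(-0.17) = -0.34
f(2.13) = 12.54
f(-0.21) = 8.04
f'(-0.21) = -0.42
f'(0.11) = 0.22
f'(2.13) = 4.26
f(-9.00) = 89.00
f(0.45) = 8.20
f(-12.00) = 152.00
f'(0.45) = 0.90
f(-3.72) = 21.84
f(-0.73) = 8.53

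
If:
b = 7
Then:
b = 7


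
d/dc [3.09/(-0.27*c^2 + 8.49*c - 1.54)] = (1.6686*c - 26.2341)/(0.27*c^2 - 8.49*c + 1.54)^2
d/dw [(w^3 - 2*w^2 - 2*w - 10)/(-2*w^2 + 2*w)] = (-w^4/2 + w^3 - 2*w^2 - 10*w + 5)/(w^2*(w^2 - 2*w + 1))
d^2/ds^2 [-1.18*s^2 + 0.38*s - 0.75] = -2.36000000000000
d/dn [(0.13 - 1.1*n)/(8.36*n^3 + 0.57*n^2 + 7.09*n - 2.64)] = (18.392*n^3 - 2.6334*n^2 - 0.1482*n + 1.9823)/(69.8896*n^6 + 9.5304*n^5 + 118.8697*n^4 - 36.0582*n^3 + 47.2585*n^2 - 37.4352*n + 6.9696)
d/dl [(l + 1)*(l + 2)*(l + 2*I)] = 3*l^2 + l*(6 + 4*I) + 2 + 6*I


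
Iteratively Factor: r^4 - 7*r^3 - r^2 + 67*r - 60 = (r - 5)*(r^3 - 2*r^2 - 11*r + 12) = (r - 5)*(r - 4)*(r^2 + 2*r - 3) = (r - 5)*(r - 4)*(r + 3)*(r - 1)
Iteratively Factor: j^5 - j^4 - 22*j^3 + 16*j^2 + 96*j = (j - 4)*(j^4 + 3*j^3 - 10*j^2 - 24*j) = (j - 4)*(j - 3)*(j^3 + 6*j^2 + 8*j) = (j - 4)*(j - 3)*(j + 2)*(j^2 + 4*j) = (j - 4)*(j - 3)*(j + 2)*(j + 4)*(j)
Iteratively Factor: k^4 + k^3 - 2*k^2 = (k + 2)*(k^3 - k^2) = k*(k + 2)*(k^2 - k) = k^2*(k + 2)*(k - 1)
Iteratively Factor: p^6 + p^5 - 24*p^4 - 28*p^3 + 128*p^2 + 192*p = (p - 3)*(p^5 + 4*p^4 - 12*p^3 - 64*p^2 - 64*p) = (p - 3)*(p + 2)*(p^4 + 2*p^3 - 16*p^2 - 32*p) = (p - 3)*(p + 2)*(p + 4)*(p^3 - 2*p^2 - 8*p) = p*(p - 3)*(p + 2)*(p + 4)*(p^2 - 2*p - 8) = p*(p - 3)*(p + 2)^2*(p + 4)*(p - 4)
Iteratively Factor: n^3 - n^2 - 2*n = (n - 2)*(n^2 + n) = n*(n - 2)*(n + 1)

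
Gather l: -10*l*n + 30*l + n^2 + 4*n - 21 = l*(30 - 10*n) + n^2 + 4*n - 21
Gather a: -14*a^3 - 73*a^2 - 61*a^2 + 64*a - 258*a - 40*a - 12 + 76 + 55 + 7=-14*a^3 - 134*a^2 - 234*a + 126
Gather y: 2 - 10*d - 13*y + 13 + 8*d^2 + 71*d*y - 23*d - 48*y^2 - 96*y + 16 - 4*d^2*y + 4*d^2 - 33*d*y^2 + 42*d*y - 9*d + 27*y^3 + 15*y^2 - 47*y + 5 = 12*d^2 - 42*d + 27*y^3 + y^2*(-33*d - 33) + y*(-4*d^2 + 113*d - 156) + 36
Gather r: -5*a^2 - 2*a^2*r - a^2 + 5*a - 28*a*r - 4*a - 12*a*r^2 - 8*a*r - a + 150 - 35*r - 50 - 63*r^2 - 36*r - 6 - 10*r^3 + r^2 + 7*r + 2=-6*a^2 - 10*r^3 + r^2*(-12*a - 62) + r*(-2*a^2 - 36*a - 64) + 96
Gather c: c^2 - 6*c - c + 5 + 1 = c^2 - 7*c + 6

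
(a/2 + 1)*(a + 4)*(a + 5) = a^3/2 + 11*a^2/2 + 19*a + 20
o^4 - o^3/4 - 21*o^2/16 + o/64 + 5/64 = (o - 5/4)*(o - 1/4)*(o + 1/4)*(o + 1)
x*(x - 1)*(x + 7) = x^3 + 6*x^2 - 7*x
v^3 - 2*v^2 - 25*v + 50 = (v - 5)*(v - 2)*(v + 5)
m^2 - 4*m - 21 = (m - 7)*(m + 3)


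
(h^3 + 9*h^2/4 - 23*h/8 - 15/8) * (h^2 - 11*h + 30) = h^5 - 35*h^4/4 + 19*h^3/8 + 389*h^2/4 - 525*h/8 - 225/4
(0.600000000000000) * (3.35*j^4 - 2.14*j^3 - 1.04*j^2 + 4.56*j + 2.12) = 2.01*j^4 - 1.284*j^3 - 0.624*j^2 + 2.736*j + 1.272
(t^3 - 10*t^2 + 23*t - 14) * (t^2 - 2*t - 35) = t^5 - 12*t^4 + 8*t^3 + 290*t^2 - 777*t + 490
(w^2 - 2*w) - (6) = w^2 - 2*w - 6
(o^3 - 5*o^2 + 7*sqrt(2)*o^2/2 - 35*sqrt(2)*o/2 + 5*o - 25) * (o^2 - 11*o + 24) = o^5 - 16*o^4 + 7*sqrt(2)*o^4/2 - 56*sqrt(2)*o^3 + 84*o^3 - 200*o^2 + 553*sqrt(2)*o^2/2 - 420*sqrt(2)*o + 395*o - 600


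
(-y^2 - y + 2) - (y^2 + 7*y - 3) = -2*y^2 - 8*y + 5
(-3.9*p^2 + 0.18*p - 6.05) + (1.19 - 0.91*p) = -3.9*p^2 - 0.73*p - 4.86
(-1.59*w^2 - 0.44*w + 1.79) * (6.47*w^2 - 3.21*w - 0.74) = -10.2873*w^4 + 2.2571*w^3 + 14.1703*w^2 - 5.4203*w - 1.3246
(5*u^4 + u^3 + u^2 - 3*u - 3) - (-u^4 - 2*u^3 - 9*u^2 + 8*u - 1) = 6*u^4 + 3*u^3 + 10*u^2 - 11*u - 2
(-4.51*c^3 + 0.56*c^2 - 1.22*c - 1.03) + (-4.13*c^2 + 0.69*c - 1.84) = -4.51*c^3 - 3.57*c^2 - 0.53*c - 2.87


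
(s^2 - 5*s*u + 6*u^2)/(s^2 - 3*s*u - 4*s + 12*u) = (s - 2*u)/(s - 4)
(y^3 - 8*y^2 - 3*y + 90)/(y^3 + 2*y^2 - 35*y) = (y^2 - 3*y - 18)/(y*(y + 7))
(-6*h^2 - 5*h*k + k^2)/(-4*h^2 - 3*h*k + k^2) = (6*h - k)/(4*h - k)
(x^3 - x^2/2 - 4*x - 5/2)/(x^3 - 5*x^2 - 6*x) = (2*x^2 - 3*x - 5)/(2*x*(x - 6))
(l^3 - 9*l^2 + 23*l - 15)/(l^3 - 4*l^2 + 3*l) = (l - 5)/l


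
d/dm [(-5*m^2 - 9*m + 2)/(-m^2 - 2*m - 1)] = (m + 13)/(m^3 + 3*m^2 + 3*m + 1)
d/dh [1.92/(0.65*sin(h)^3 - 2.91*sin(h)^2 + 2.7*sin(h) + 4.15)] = (-3.744*sin(h)^2 + 11.1744*sin(h) - 5.184)*cos(h)/(0.65*sin(h)^3 - 2.91*sin(h)^2 + 2.7*sin(h) + 4.15)^2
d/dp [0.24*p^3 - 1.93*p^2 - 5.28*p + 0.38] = 0.72*p^2 - 3.86*p - 5.28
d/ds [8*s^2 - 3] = 16*s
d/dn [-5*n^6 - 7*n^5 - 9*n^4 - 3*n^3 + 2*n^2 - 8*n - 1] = -30*n^5 - 35*n^4 - 36*n^3 - 9*n^2 + 4*n - 8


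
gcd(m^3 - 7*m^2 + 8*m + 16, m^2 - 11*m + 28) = m - 4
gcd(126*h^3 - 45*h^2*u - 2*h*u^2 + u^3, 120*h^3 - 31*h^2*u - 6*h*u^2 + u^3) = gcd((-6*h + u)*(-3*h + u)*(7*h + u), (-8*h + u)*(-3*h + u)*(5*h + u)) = -3*h + u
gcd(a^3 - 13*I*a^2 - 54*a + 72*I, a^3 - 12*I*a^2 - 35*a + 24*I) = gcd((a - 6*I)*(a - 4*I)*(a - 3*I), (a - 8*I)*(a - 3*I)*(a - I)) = a - 3*I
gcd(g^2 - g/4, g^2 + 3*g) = g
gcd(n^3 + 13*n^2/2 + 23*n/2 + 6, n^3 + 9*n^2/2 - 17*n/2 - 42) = n + 4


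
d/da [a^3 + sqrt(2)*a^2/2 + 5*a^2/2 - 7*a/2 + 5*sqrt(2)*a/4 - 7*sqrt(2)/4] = 3*a^2 + sqrt(2)*a + 5*a - 7/2 + 5*sqrt(2)/4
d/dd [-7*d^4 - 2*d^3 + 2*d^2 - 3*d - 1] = -28*d^3 - 6*d^2 + 4*d - 3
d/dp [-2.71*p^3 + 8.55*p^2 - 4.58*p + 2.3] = -8.13*p^2 + 17.1*p - 4.58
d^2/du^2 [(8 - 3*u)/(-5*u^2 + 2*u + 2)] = 2*((46 - 45*u)*(-5*u^2 + 2*u + 2) - 4*(3*u - 8)*(5*u - 1)^2)/(-5*u^2 + 2*u + 2)^3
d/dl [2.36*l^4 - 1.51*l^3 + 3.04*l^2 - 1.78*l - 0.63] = 9.44*l^3 - 4.53*l^2 + 6.08*l - 1.78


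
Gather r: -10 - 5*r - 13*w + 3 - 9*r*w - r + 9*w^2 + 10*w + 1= r*(-9*w - 6) + 9*w^2 - 3*w - 6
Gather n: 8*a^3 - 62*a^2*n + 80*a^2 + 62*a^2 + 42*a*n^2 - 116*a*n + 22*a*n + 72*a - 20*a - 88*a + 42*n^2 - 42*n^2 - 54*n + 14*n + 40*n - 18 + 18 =8*a^3 + 142*a^2 + 42*a*n^2 - 36*a + n*(-62*a^2 - 94*a)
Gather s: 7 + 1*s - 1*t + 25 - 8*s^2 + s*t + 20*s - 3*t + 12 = -8*s^2 + s*(t + 21) - 4*t + 44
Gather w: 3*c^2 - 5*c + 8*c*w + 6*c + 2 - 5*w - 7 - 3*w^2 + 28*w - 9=3*c^2 + c - 3*w^2 + w*(8*c + 23) - 14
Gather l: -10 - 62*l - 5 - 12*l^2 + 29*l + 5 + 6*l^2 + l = -6*l^2 - 32*l - 10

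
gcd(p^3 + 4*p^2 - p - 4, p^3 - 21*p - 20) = p^2 + 5*p + 4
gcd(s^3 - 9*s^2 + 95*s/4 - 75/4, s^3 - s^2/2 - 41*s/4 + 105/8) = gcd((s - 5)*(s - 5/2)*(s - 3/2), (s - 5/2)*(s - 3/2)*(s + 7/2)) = s^2 - 4*s + 15/4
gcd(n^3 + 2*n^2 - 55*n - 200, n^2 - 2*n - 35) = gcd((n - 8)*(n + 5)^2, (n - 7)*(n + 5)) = n + 5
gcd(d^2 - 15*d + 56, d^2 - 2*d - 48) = d - 8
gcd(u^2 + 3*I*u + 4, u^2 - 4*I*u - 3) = u - I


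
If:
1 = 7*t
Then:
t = 1/7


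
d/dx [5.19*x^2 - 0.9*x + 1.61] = 10.38*x - 0.9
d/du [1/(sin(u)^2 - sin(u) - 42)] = (1 - 2*sin(u))*cos(u)/(sin(u) + cos(u)^2 + 41)^2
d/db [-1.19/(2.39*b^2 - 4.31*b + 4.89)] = (5.6882*b - 5.1289)/(2.39*b^2 - 4.31*b + 4.89)^2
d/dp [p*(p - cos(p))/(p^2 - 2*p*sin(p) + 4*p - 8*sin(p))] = (p^3*sin(p) + 2*p^3*cos(p) + 2*p^2*sin(p) + 9*p^2*cos(p) + 2*p^2 - 16*p*sin(p) - 8*p + 4*sin(2*p))/((p + 4)^2*(p - 2*sin(p))^2)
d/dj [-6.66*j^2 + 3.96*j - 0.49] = 3.96 - 13.32*j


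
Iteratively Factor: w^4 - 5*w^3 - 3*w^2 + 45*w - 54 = (w + 3)*(w^3 - 8*w^2 + 21*w - 18) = (w - 3)*(w + 3)*(w^2 - 5*w + 6) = (w - 3)*(w - 2)*(w + 3)*(w - 3)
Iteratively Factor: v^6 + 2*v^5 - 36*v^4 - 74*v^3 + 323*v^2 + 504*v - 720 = (v - 1)*(v^5 + 3*v^4 - 33*v^3 - 107*v^2 + 216*v + 720) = (v - 3)*(v - 1)*(v^4 + 6*v^3 - 15*v^2 - 152*v - 240) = (v - 3)*(v - 1)*(v + 4)*(v^3 + 2*v^2 - 23*v - 60) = (v - 5)*(v - 3)*(v - 1)*(v + 4)*(v^2 + 7*v + 12) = (v - 5)*(v - 3)*(v - 1)*(v + 3)*(v + 4)*(v + 4)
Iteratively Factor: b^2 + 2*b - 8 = (b + 4)*(b - 2)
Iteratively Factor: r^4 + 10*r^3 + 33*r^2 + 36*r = (r)*(r^3 + 10*r^2 + 33*r + 36) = r*(r + 3)*(r^2 + 7*r + 12) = r*(r + 3)*(r + 4)*(r + 3)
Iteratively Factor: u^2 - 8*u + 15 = (u - 3)*(u - 5)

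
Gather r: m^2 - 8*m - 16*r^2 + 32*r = m^2 - 8*m - 16*r^2 + 32*r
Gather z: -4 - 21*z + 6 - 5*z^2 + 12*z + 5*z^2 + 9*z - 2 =0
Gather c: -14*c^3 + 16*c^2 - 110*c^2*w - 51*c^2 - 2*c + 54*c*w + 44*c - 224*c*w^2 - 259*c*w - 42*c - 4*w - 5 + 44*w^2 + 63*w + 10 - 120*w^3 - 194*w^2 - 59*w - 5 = -14*c^3 + c^2*(-110*w - 35) + c*(-224*w^2 - 205*w) - 120*w^3 - 150*w^2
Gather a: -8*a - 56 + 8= -8*a - 48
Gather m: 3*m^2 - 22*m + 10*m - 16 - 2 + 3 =3*m^2 - 12*m - 15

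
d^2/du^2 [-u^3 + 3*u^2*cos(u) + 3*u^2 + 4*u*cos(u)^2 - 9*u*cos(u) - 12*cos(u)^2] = -3*u^2*cos(u) - 12*u*sin(u) + 9*u*cos(u) - 8*u*cos(2*u) - 6*u + 18*sin(u) - 8*sin(2*u) + 6*cos(u) + 24*cos(2*u) + 6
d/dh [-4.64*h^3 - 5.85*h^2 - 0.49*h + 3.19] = -13.92*h^2 - 11.7*h - 0.49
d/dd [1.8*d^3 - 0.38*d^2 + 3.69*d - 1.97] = 5.4*d^2 - 0.76*d + 3.69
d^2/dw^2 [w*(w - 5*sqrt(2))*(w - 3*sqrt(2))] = 6*w - 16*sqrt(2)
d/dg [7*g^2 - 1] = 14*g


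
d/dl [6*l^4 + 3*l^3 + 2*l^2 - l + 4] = 24*l^3 + 9*l^2 + 4*l - 1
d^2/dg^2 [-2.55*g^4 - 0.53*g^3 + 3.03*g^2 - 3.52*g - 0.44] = -30.6*g^2 - 3.18*g + 6.06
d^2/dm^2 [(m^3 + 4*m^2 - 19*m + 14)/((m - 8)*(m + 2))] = 6*(19*m^3 + 174*m^2 - 132*m + 1192)/(m^6 - 18*m^5 + 60*m^4 + 360*m^3 - 960*m^2 - 4608*m - 4096)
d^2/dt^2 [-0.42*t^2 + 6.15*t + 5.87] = -0.840000000000000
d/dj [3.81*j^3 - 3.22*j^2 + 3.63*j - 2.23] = 11.43*j^2 - 6.44*j + 3.63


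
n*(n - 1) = n^2 - n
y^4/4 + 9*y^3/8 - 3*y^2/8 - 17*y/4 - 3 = (y/4 + 1)*(y - 2)*(y + 1)*(y + 3/2)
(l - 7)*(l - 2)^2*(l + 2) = l^4 - 9*l^3 + 10*l^2 + 36*l - 56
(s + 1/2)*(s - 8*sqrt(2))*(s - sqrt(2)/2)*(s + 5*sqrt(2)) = s^4 - 7*sqrt(2)*s^3/2 + s^3/2 - 77*s^2 - 7*sqrt(2)*s^2/4 - 77*s/2 + 40*sqrt(2)*s + 20*sqrt(2)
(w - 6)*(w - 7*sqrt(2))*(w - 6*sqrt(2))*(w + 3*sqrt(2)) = w^4 - 10*sqrt(2)*w^3 - 6*w^3 + 6*w^2 + 60*sqrt(2)*w^2 - 36*w + 252*sqrt(2)*w - 1512*sqrt(2)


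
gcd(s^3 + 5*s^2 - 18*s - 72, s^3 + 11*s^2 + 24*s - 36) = s + 6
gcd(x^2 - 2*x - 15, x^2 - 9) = x + 3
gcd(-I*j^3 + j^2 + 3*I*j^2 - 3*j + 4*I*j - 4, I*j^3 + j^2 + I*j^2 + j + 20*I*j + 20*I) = j + 1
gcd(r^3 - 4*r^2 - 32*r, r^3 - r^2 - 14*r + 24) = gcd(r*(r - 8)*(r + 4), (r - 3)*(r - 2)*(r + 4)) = r + 4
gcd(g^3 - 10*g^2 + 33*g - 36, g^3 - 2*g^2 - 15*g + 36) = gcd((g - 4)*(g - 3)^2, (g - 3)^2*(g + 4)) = g^2 - 6*g + 9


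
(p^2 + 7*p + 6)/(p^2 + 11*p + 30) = (p + 1)/(p + 5)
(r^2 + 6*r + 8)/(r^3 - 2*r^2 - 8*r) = (r + 4)/(r*(r - 4))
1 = 1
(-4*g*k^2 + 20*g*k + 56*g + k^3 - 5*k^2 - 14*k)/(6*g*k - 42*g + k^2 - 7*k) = (-4*g*k - 8*g + k^2 + 2*k)/(6*g + k)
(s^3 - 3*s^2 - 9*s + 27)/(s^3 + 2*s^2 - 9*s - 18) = (s - 3)/(s + 2)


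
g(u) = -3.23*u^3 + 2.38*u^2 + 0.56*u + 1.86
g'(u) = -9.69*u^2 + 4.76*u + 0.56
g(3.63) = -119.24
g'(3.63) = -109.85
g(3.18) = -76.16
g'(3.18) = -82.29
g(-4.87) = 428.65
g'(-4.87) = -252.44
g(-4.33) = 306.28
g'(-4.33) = -201.73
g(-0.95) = 6.25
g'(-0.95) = -12.71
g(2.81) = -49.44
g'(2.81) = -62.58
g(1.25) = -0.03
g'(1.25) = -8.63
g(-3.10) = 119.22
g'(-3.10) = -107.32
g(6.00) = -606.78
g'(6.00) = -319.72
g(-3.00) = 108.81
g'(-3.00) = -100.93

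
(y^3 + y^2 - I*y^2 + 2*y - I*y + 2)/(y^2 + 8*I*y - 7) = (y^2 + y*(1 - 2*I) - 2*I)/(y + 7*I)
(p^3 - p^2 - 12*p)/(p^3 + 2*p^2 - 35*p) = (p^2 - p - 12)/(p^2 + 2*p - 35)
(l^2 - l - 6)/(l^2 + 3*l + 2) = (l - 3)/(l + 1)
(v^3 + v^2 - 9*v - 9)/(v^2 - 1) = (v^2 - 9)/(v - 1)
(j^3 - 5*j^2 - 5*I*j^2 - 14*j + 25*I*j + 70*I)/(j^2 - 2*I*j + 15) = (j^2 - 5*j - 14)/(j + 3*I)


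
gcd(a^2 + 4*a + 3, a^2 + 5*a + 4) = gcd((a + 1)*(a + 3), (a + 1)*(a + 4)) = a + 1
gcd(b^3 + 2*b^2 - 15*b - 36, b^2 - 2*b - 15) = b + 3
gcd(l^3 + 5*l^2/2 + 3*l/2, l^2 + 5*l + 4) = l + 1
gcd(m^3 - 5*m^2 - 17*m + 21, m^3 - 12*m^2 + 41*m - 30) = m - 1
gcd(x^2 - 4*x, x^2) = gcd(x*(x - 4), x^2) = x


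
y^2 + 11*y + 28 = (y + 4)*(y + 7)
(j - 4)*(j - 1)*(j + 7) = j^3 + 2*j^2 - 31*j + 28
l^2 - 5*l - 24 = (l - 8)*(l + 3)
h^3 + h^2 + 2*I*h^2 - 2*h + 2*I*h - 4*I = (h - 1)*(h + 2)*(h + 2*I)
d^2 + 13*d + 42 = (d + 6)*(d + 7)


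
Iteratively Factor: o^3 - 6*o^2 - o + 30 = (o - 3)*(o^2 - 3*o - 10) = (o - 3)*(o + 2)*(o - 5)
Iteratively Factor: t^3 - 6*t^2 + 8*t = (t)*(t^2 - 6*t + 8) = t*(t - 2)*(t - 4)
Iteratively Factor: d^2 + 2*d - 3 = (d + 3)*(d - 1)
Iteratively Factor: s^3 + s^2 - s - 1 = (s - 1)*(s^2 + 2*s + 1) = (s - 1)*(s + 1)*(s + 1)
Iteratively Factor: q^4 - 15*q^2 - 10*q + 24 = (q + 3)*(q^3 - 3*q^2 - 6*q + 8) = (q + 2)*(q + 3)*(q^2 - 5*q + 4) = (q - 1)*(q + 2)*(q + 3)*(q - 4)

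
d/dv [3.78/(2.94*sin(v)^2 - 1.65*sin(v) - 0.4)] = (6.237 - 22.2264*sin(v))*cos(v)/(-2.94*sin(v)^2 + 1.65*sin(v) + 0.4)^2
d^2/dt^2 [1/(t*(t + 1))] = 2*(t^2 + t*(t + 1) + (t + 1)^2)/(t^3*(t + 1)^3)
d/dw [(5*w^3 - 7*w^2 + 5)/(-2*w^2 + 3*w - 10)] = (-10*w^4 + 30*w^3 - 171*w^2 + 160*w - 15)/(4*w^4 - 12*w^3 + 49*w^2 - 60*w + 100)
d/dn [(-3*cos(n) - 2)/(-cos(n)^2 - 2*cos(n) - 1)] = (3*cos(n) + 1)*sin(n)/(cos(n) + 1)^3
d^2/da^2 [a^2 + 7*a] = 2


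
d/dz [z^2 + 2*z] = 2*z + 2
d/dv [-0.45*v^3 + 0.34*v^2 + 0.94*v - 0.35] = -1.35*v^2 + 0.68*v + 0.94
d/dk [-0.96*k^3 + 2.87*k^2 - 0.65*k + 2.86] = -2.88*k^2 + 5.74*k - 0.65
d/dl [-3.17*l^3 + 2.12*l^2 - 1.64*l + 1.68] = -9.51*l^2 + 4.24*l - 1.64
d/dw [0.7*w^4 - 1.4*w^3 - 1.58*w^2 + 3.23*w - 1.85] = 2.8*w^3 - 4.2*w^2 - 3.16*w + 3.23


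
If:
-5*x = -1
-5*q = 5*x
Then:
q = -1/5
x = 1/5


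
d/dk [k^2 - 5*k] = 2*k - 5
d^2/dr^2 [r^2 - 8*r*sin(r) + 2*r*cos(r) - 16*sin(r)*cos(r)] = 8*r*sin(r) - 2*r*cos(r) - 4*sin(r) + 32*sin(2*r) - 16*cos(r) + 2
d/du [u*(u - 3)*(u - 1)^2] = 4*u^3 - 15*u^2 + 14*u - 3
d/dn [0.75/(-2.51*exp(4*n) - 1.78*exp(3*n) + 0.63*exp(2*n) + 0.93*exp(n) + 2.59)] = (7.53*exp(3*n) + 4.005*exp(2*n) - 0.945*exp(n) - 0.6975)*exp(n)/(-2.51*exp(4*n) - 1.78*exp(3*n) + 0.63*exp(2*n) + 0.93*exp(n) + 2.59)^2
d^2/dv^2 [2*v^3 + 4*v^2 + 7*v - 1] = 12*v + 8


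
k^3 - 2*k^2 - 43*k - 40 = (k - 8)*(k + 1)*(k + 5)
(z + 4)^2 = z^2 + 8*z + 16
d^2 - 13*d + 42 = (d - 7)*(d - 6)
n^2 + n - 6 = (n - 2)*(n + 3)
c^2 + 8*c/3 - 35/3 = (c - 7/3)*(c + 5)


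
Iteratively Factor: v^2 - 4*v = (v - 4)*(v)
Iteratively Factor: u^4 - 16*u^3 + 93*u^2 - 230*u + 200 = (u - 5)*(u^3 - 11*u^2 + 38*u - 40) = (u - 5)*(u - 4)*(u^2 - 7*u + 10) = (u - 5)*(u - 4)*(u - 2)*(u - 5)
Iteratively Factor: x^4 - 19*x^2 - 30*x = (x + 3)*(x^3 - 3*x^2 - 10*x) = x*(x + 3)*(x^2 - 3*x - 10) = x*(x + 2)*(x + 3)*(x - 5)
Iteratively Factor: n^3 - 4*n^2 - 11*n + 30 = (n + 3)*(n^2 - 7*n + 10) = (n - 5)*(n + 3)*(n - 2)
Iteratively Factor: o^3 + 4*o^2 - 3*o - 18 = (o + 3)*(o^2 + o - 6) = (o - 2)*(o + 3)*(o + 3)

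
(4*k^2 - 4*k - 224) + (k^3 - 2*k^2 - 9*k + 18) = k^3 + 2*k^2 - 13*k - 206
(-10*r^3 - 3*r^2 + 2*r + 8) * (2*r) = -20*r^4 - 6*r^3 + 4*r^2 + 16*r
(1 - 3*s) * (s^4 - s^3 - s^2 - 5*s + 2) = -3*s^5 + 4*s^4 + 2*s^3 + 14*s^2 - 11*s + 2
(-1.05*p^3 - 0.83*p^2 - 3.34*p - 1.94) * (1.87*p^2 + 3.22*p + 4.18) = -1.9635*p^5 - 4.9331*p^4 - 13.3074*p^3 - 17.852*p^2 - 20.208*p - 8.1092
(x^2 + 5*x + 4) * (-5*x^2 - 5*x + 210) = -5*x^4 - 30*x^3 + 165*x^2 + 1030*x + 840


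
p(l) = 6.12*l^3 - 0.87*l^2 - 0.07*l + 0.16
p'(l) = 18.36*l^2 - 1.74*l - 0.07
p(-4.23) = -478.31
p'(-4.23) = 335.80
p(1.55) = 20.75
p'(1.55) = 41.34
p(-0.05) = 0.16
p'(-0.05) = 0.06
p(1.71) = 28.10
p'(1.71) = 50.64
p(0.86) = 3.35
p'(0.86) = 12.01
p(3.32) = 214.30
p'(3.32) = 196.52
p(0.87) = 3.47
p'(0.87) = 12.31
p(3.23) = 197.09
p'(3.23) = 185.86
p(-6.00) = -1352.66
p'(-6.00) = 671.33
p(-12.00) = -10699.64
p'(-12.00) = 2664.65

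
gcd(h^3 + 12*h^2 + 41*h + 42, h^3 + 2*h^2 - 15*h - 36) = h + 3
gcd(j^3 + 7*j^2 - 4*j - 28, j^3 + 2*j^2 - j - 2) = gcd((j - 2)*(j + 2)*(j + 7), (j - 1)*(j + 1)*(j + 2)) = j + 2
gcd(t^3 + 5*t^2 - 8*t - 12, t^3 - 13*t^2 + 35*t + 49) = t + 1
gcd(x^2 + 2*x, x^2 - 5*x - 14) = x + 2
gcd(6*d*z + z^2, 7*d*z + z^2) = z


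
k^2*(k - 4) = k^3 - 4*k^2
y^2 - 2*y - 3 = (y - 3)*(y + 1)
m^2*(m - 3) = m^3 - 3*m^2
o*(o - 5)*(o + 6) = o^3 + o^2 - 30*o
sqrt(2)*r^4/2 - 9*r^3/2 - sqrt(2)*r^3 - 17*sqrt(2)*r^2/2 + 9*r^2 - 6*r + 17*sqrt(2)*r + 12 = (r - 2)*(r - 6*sqrt(2))*(r + sqrt(2)/2)*(sqrt(2)*r/2 + 1)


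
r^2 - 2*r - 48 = (r - 8)*(r + 6)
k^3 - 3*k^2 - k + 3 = (k - 3)*(k - 1)*(k + 1)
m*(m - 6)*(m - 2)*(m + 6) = m^4 - 2*m^3 - 36*m^2 + 72*m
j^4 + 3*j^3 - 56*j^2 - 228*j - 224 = (j - 8)*(j + 2)^2*(j + 7)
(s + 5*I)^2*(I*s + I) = I*s^3 - 10*s^2 + I*s^2 - 10*s - 25*I*s - 25*I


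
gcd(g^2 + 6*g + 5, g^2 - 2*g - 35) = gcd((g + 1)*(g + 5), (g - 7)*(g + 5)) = g + 5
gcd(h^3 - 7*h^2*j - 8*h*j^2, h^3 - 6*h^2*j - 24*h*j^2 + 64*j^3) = h - 8*j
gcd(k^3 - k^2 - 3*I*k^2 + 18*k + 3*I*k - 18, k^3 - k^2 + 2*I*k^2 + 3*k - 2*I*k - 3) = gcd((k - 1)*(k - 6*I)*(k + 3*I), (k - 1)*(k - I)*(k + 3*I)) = k^2 + k*(-1 + 3*I) - 3*I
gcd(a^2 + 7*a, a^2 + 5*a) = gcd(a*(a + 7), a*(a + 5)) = a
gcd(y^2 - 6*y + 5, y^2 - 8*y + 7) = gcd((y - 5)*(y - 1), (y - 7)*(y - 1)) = y - 1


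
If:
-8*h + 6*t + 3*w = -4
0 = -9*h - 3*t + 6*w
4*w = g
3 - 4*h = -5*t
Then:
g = 8/25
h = 1/5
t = -11/25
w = 2/25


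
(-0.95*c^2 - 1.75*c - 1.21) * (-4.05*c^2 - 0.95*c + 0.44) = 3.8475*c^4 + 7.99*c^3 + 6.145*c^2 + 0.3795*c - 0.5324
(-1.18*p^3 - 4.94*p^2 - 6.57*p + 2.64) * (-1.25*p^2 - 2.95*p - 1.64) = 1.475*p^5 + 9.656*p^4 + 24.7207*p^3 + 24.1831*p^2 + 2.9868*p - 4.3296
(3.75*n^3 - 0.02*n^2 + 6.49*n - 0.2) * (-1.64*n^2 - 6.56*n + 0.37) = -6.15*n^5 - 24.5672*n^4 - 9.1249*n^3 - 42.2538*n^2 + 3.7133*n - 0.074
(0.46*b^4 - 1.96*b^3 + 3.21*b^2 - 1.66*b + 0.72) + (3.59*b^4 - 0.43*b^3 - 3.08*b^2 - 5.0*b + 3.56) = 4.05*b^4 - 2.39*b^3 + 0.13*b^2 - 6.66*b + 4.28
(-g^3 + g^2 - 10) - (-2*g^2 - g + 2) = -g^3 + 3*g^2 + g - 12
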